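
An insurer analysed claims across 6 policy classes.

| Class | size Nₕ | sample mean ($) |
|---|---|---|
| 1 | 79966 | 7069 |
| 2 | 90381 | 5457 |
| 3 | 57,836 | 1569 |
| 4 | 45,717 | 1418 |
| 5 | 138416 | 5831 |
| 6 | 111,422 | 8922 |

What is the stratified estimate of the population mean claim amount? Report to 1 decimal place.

5757.2

N = 79966 + 90381 + 57836 + 45717 + 138416 + 111422 = 523738.
Weight each subgroup mean by Nₕ/N and sum.
Σ Nₕx̄ₕ = 79966·7069 + 90381·5457 + 57836·1569 + 45717·1418 + 138416·5831 + 111422·8922 = 565279654 + 493209117 + 90744684 + 64826706 + 807103696 + 994107084 = 3015270941.
Divide by N: 3015270941 / 523738 = 5757.212... → 5757.2.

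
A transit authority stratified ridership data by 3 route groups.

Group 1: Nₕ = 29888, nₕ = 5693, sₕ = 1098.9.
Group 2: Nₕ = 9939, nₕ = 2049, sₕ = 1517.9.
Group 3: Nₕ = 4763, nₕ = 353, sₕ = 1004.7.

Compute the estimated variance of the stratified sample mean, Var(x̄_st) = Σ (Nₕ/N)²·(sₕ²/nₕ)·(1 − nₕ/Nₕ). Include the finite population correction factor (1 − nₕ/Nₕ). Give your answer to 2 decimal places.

151.71

N = 44590; Wₕ = Nₕ/N.
group 1: (29888/44590)²·1098.9²/5693·(1 − 5693/29888) = 77.14765
group 2: (9939/44590)²·1517.9²/2049·(1 − 2049/9939) = 44.34954
group 3: (4763/44590)²·1004.7²/353·(1 − 353/4763) = 30.20942
Sum = 151.70660 → 151.71.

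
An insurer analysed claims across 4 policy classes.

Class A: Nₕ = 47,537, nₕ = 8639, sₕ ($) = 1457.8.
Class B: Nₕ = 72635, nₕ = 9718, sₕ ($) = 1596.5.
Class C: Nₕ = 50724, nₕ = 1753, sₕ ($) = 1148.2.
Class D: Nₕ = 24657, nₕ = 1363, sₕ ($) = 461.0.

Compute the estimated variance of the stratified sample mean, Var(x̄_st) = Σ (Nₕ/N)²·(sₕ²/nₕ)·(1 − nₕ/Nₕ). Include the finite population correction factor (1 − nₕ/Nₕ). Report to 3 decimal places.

94.432

N = 195553. Term for each stratum: Wₕ²sₕ²/nₕ·(1−nₕ/Nₕ).
Var(x̄_st) = 11.894947 + 31.343388 + 48.851361 + 2.341862 = 94.431557 → 94.432.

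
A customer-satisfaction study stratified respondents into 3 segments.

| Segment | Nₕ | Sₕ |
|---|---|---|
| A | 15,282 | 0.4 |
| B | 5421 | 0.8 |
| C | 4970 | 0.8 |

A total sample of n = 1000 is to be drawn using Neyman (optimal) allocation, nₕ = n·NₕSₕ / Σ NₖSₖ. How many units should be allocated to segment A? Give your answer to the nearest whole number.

424

A: NₕSₕ = 15282·0.4 = 6112.8
B: NₕSₕ = 5421·0.8 = 4336.8
C: NₕSₕ = 4970·0.8 = 3976
Σ NₕSₕ = 14425.6.
n_A = 1000·6112.8/14425.6 = 423.747... → 424.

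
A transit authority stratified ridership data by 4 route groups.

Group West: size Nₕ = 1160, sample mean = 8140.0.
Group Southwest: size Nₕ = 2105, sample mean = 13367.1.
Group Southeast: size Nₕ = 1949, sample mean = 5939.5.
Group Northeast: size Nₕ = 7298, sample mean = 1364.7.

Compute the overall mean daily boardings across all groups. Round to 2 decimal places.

N = 12512; weights Wₕ = Nₕ/N = (0.0927, 0.1682, 0.1558, 0.5833).
x̄_st = Σ Wₕ·x̄ₕ = 0.0927·8140.0 + 0.1682·13367.1 + 0.1558·5939.5 + 0.5833·1364.7 ≈ 4724.7292...
→ 4724.73.

4724.73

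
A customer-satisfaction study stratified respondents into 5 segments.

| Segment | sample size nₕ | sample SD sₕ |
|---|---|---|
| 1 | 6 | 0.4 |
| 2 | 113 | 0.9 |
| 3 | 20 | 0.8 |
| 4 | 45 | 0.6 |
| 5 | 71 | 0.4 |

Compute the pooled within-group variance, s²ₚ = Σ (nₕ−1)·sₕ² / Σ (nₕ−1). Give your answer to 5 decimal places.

1: (6−1)·0.4² = 5·0.16 = 0.8
2: (113−1)·0.9² = 112·0.81 = 90.72
3: (20−1)·0.8² = 19·0.64 = 12.16
4: (45−1)·0.6² = 44·0.36 = 15.84
5: (71−1)·0.4² = 70·0.16 = 11.2
Numerator = 130.72; denominator = Σ(nₕ−1) = 250.
s²ₚ = 130.72/250 = 0.52288 → 0.52288.

0.52288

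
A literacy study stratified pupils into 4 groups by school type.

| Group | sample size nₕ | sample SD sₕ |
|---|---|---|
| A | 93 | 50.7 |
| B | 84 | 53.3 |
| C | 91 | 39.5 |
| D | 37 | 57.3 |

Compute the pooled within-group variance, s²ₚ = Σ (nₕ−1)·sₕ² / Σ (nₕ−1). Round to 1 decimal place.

A: (93−1)·50.7² = 92·2570.49 = 236485.08
B: (84−1)·53.3² = 83·2840.89 = 235793.87
C: (91−1)·39.5² = 90·1560.25 = 140422.5
D: (37−1)·57.3² = 36·3283.29 = 118198.44
Numerator = 730899.89; denominator = Σ(nₕ−1) = 301.
s²ₚ = 730899.89/301 = 2428.239... → 2428.2.

2428.2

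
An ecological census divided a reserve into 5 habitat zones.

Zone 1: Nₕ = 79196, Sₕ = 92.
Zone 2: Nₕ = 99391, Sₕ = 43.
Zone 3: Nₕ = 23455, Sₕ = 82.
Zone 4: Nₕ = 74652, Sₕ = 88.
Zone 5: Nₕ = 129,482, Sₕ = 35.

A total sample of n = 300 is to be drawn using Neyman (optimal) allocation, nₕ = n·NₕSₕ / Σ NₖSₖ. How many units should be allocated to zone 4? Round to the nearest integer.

Σ NₕSₕ = 79196·92 + 99391·43 + 23455·82 + 74652·88 + 129482·35 = 24584401.
Share for 4: 6569376/24584401 = 0.26722.
n_4 = 300 × 0.26722 = 80.165... → 80.

80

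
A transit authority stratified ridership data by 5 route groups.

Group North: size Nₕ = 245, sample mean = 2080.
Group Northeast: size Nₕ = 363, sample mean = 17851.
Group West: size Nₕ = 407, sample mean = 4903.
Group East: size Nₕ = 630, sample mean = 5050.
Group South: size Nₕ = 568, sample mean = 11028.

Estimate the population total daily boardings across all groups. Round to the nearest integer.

18430438

Estimate total by summing Nₕ·x̄ₕ over strata.
245·2080 + 363·17851 + 407·4903 + 630·5050 + 568·11028 = 509600 + 6479913 + 1995521 + 3181500 + 6263904 = 18430438.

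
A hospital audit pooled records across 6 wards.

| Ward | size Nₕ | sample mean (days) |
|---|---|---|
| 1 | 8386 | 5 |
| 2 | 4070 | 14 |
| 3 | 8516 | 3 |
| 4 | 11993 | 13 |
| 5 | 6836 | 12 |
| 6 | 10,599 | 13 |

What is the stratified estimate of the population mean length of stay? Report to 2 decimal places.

9.92

N = 8386 + 4070 + 8516 + 11993 + 6836 + 10599 = 50400.
Weight each subgroup mean by Nₕ/N and sum.
Σ Nₕx̄ₕ = 8386·5 + 4070·14 + 8516·3 + 11993·13 + 6836·12 + 10599·13 = 41930 + 56980 + 25548 + 155909 + 82032 + 137787 = 500186.
Divide by N: 500186 / 50400 = 9.9243... → 9.92.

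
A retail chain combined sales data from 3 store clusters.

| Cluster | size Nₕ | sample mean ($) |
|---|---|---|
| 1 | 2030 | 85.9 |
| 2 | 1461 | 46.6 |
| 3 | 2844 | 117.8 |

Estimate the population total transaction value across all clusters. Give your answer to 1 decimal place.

Estimate total by summing Nₕ·x̄ₕ over strata.
2030·85.9 + 1461·46.6 + 2844·117.8 = 174377 + 68082.6 + 335023.2 = 577482.8.

577482.8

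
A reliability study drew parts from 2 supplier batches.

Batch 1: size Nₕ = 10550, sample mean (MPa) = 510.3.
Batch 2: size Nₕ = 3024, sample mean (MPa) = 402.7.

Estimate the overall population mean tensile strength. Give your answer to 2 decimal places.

N = 10550 + 3024 = 13574.
The stratified mean weights each stratum mean by its population share Nₕ/N.
Σ Nₕx̄ₕ = 10550·510.3 + 3024·402.7 = 5383665 + 1217764.8 = 6601429.8.
Divide by N: 6601429.8 / 13574 = 486.3290... → 486.33.

486.33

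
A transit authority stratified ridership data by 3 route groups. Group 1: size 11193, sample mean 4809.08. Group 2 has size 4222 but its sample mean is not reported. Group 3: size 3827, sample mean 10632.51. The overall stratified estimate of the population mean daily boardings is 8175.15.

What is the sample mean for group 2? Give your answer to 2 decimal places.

14871.53

N = 11193 + 4222 + 3827 = 19242.
Overall total = μ·N = 8175.15·19242 = 157306236.3.
Subtract the known strata: 11193·4809.08 + 3827·10632.51 = 94518648.21.
Remaining total for group 2: 157306236.3 − 94518648.21 = 62787588.09.
Divide by its size: 62787588.09 / 4222 = 14871.5273... → 14871.53.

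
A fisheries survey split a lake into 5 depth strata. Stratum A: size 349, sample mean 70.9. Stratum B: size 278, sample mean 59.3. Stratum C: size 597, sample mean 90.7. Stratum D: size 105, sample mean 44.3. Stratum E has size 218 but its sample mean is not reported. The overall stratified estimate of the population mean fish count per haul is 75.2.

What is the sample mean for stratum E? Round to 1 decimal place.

N = 349 + 278 + 597 + 105 + 218 = 1547.
Overall total = μ·N = 75.2·1547 = 116334.4.
Subtract the known strata: 349·70.9 + 278·59.3 + 597·90.7 + 105·44.3 = 100028.9.
Remaining total for stratum E: 116334.4 − 100028.9 = 16305.5.
Divide by its size: 16305.5 / 218 = 74.796... → 74.8.

74.8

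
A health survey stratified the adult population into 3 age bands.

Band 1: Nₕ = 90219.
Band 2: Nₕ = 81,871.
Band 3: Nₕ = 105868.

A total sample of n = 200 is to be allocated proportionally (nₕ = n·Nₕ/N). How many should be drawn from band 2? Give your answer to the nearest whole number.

N = 90219 + 81871 + 105868 = 277958.
n_2 = 200·81871/277958 = 58.909... → 59.

59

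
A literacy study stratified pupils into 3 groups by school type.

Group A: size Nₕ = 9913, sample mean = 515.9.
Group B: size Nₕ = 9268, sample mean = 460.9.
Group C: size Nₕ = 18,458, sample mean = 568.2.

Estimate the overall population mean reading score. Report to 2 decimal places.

528.00

N = 37639; weights Wₕ = Nₕ/N = (0.2634, 0.2462, 0.4904).
x̄_st = Σ Wₕ·x̄ₕ = 0.2634·515.9 + 0.2462·460.9 + 0.4904·568.2 ≈ 528.0048...
→ 528.00.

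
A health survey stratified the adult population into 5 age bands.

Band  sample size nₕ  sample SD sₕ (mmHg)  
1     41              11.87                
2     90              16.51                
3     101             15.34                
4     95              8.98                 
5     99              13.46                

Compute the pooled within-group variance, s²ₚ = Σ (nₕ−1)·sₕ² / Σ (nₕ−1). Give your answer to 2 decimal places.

1: (41−1)·11.87² = 40·140.8969 = 5635.876
2: (90−1)·16.51² = 89·272.5801 = 24259.6289
3: (101−1)·15.34² = 100·235.3156 = 23531.56
4: (95−1)·8.98² = 94·80.6404 = 7580.1976
5: (99−1)·13.46² = 98·181.1716 = 17754.8168
Numerator = 78762.0793; denominator = Σ(nₕ−1) = 421.
s²ₚ = 78762.0793/421 = 187.0833... → 187.08.

187.08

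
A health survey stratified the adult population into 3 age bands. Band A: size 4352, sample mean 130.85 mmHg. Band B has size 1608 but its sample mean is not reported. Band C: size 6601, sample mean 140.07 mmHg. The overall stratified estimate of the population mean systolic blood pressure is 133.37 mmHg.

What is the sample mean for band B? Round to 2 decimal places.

112.69

Σ Nₕx̄ₕ = N·μ, so 1608·x̄_B = 12561·133.37 − (4352·130.85 + 6601·140.07).
= 1675260.57 − 1494061.27 = 181199.3.
x̄_B = 181199.3 / 1608 = 112.6861... → 112.69.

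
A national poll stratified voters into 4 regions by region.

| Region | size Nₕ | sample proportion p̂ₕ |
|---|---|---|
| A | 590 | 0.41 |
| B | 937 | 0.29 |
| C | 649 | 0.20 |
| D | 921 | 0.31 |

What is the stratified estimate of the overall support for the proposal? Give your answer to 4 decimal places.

N = 590 + 937 + 649 + 921 = 3097.
Overall proportion = Σ (Nₕ/N)·p̂ₕ.
Σ Nₕp̂ₕ = 241.9 + 271.73 + 129.8 + 285.51 = 928.94.
928.94 / 3097 = 0.299948... → 0.2999.

0.2999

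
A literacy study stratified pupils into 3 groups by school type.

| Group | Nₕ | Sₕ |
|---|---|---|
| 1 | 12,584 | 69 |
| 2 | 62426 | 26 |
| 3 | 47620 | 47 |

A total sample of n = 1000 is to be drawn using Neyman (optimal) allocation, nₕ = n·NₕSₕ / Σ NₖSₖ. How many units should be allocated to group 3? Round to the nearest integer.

1: NₕSₕ = 12584·69 = 868296
2: NₕSₕ = 62426·26 = 1623076
3: NₕSₕ = 47620·47 = 2238140
Σ NₕSₕ = 4729512.
n_3 = 1000·2238140/4729512 = 473.229... → 473.

473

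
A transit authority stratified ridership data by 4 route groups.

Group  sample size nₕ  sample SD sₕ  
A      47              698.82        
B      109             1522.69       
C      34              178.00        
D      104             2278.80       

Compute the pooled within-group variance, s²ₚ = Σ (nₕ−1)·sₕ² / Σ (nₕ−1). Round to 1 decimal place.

Degrees of freedom: 46 + 108 + 33 + 103 = 290.
Σ(nₕ−1)sₕ² = 46·488349.3924 + 108·2318584.8361 + 33·31684 + 103·5192929.44 = 808788538.6692.
s²ₚ = 808788538.6692 / 290 = 2788925.995... → 2788926.0.

2788926.0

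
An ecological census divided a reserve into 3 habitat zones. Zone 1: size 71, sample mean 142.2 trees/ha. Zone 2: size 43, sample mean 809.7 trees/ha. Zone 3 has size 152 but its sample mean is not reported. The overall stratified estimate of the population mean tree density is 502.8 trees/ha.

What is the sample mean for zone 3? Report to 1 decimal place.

584.4

N = 71 + 43 + 152 = 266.
Overall total = μ·N = 502.8·266 = 133744.8.
Subtract the known strata: 71·142.2 + 43·809.7 = 44913.3.
Remaining total for zone 3: 133744.8 − 44913.3 = 88831.5.
Divide by its size: 88831.5 / 152 = 584.418... → 584.4.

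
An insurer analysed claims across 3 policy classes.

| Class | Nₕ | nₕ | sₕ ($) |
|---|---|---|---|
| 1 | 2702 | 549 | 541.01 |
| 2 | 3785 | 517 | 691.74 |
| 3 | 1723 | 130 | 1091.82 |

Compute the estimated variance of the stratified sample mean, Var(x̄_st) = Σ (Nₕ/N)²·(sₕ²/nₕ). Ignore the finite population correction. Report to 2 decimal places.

N = 8210; Wₕ = Nₕ/N.
class 1: (2702/8210)²·541.01²/549 = 57.74609
class 2: (3785/8210)²·691.74²/517 = 196.71646
class 3: (1723/8210)²·1091.82²/130 = 403.87129
Sum = 658.33384 → 658.33.

658.33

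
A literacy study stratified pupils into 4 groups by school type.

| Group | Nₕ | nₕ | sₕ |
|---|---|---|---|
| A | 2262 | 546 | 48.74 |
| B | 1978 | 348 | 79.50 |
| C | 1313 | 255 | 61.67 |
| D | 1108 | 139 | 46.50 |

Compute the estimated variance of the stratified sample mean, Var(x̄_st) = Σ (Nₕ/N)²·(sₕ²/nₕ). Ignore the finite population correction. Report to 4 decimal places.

3.1132

N = 6661; Wₕ = Nₕ/N.
group A: (2262/6661)²·48.74²/546 = 0.5017469
group B: (1978/6661)²·79.50²/348 = 1.6015066
group C: (1313/6661)²·61.67²/255 = 0.5795065
group D: (1108/6661)²·46.50²/139 = 0.4304193
Sum = 3.1131793 → 3.1132.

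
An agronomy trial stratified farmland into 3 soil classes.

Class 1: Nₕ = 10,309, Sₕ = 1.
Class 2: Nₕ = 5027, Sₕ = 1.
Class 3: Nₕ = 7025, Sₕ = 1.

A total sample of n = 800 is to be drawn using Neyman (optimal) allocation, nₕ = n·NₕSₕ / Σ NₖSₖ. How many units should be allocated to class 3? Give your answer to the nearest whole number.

251

1: NₕSₕ = 10309·1 = 10309
2: NₕSₕ = 5027·1 = 5027
3: NₕSₕ = 7025·1 = 7025
Σ NₕSₕ = 22361.
n_3 = 800·7025/22361 = 251.330... → 251.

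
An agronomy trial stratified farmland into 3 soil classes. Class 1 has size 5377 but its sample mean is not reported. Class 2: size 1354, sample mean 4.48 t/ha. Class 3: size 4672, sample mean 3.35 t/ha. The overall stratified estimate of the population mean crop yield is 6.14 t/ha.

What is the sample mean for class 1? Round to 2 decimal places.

N = 5377 + 1354 + 4672 = 11403.
Overall total = μ·N = 6.14·11403 = 70014.42.
Subtract the known strata: 1354·4.48 + 4672·3.35 = 21717.12.
Remaining total for class 1: 70014.42 − 21717.12 = 48297.3.
Divide by its size: 48297.3 / 5377 = 8.9822... → 8.98.

8.98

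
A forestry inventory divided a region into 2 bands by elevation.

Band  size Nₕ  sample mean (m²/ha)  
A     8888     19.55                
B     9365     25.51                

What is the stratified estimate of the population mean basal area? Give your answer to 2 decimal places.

22.61

x̄_st = (Σ Nₕx̄ₕ) / (Σ Nₕ) = (8888·19.55 + 9365·25.51) / 18253
= 412661.55 / 18253 = 22.6079... → 22.61.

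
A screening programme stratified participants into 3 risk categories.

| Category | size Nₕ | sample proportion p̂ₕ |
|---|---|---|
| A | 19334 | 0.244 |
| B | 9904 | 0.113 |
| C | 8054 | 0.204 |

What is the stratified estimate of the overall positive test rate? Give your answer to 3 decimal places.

Wₕ = Nₕ/N with N = 37292: 0.5184, 0.2656, 0.2160.
p̂_st = 0.5184·0.244 + 0.2656·0.113 + 0.2160·0.204 ≈ 0.20057... → 0.201.

0.201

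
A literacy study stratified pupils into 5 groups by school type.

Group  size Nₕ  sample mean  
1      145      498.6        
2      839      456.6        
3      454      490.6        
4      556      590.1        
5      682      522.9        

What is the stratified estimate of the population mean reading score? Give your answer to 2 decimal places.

x̄_st = (Σ Nₕx̄ₕ) / (Σ Nₕ) = (145·498.6 + 839·456.6 + 454·490.6 + 556·590.1 + 682·522.9) / 2676
= 1362830.2 / 2676 = 509.2788... → 509.28.

509.28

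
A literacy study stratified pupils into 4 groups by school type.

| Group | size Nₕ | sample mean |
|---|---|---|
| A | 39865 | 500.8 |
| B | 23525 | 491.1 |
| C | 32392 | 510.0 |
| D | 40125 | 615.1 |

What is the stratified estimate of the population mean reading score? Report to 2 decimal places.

535.06

x̄_st = (Σ Nₕx̄ₕ) / (Σ Nₕ) = (39865·500.8 + 23525·491.1 + 32392·510.0 + 40125·615.1) / 135907
= 72718327 / 135907 = 535.0595... → 535.06.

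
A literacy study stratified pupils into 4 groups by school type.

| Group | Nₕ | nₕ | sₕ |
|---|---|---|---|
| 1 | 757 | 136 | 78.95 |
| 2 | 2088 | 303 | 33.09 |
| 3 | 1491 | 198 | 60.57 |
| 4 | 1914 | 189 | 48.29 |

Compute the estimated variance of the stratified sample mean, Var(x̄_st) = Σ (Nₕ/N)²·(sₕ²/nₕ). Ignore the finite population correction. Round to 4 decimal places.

N = 6250; Wₕ = Nₕ/N.
group 1: (757/6250)²·78.95²/136 = 0.6723526
group 2: (2088/6250)²·33.09²/303 = 0.4033220
group 3: (1491/6250)²·60.57²/198 = 1.0544967
group 4: (1914/6250)²·48.29²/189 = 1.1571148
Sum = 3.2872860 → 3.2873.

3.2873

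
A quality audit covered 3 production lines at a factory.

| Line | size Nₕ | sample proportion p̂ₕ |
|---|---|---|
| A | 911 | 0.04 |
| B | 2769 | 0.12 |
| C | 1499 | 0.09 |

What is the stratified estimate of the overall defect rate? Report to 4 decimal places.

0.0972

Wₕ = Nₕ/N with N = 5179: 0.1759, 0.5347, 0.2894.
p̂_st = 0.1759·0.04 + 0.5347·0.12 + 0.2894·0.09 ≈ 0.097245... → 0.0972.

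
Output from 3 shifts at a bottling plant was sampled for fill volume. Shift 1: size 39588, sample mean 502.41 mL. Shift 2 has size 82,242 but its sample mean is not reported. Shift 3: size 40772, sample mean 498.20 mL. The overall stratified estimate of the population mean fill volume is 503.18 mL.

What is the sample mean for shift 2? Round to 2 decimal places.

N = 39588 + 82242 + 40772 = 162602.
Overall total = μ·N = 503.18·162602 = 81818074.36.
Subtract the known strata: 39588·502.41 + 40772·498.20 = 40202017.48.
Remaining total for shift 2: 81818074.36 − 40202017.48 = 41616056.88.
Divide by its size: 41616056.88 / 82242 = 506.0195... → 506.02.

506.02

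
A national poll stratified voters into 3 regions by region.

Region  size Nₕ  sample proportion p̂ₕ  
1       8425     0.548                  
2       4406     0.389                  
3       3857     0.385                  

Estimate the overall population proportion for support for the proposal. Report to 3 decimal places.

0.468

N = 8425 + 4406 + 3857 = 16688.
Overall proportion = Σ (Nₕ/N)·p̂ₕ.
Σ Nₕp̂ₕ = 4616.9 + 1713.934 + 1484.945 = 7815.779.
7815.779 / 16688 = 0.46835... → 0.468.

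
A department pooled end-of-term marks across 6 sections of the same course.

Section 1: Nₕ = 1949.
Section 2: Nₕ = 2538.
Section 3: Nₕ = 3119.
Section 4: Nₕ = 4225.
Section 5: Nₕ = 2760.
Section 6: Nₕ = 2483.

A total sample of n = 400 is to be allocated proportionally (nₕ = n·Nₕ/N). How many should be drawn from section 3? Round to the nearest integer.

N = 1949 + 2538 + 3119 + 4225 + 2760 + 2483 = 17074.
n_3 = 400·3119/17074 = 73.070... → 73.

73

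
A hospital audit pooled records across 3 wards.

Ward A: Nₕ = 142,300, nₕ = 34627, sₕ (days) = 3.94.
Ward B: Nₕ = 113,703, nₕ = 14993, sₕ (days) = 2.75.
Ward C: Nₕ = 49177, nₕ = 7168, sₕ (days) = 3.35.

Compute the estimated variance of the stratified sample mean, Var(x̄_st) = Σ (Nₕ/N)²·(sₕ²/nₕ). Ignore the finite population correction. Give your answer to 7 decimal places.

0.0002081

N = 305180. Term for each stratum: Wₕ²sₕ²/nₕ.
Var(x̄_st) = 0.0000974710 + 0.0000700178 + 0.0000406540 = 0.0002081428 → 0.0002081.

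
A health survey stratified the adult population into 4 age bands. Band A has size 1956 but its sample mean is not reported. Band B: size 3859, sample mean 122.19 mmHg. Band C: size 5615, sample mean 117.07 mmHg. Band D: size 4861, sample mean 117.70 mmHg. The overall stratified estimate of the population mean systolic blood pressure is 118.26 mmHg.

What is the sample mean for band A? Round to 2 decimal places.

115.31

N = 1956 + 3859 + 5615 + 4861 = 16291.
Overall total = μ·N = 118.26·16291 = 1926573.66.
Subtract the known strata: 3859·122.19 + 5615·117.07 + 4861·117.70 = 1701018.96.
Remaining total for band A: 1926573.66 − 1701018.96 = 225554.7.
Divide by its size: 225554.7 / 1956 = 115.3143... → 115.31.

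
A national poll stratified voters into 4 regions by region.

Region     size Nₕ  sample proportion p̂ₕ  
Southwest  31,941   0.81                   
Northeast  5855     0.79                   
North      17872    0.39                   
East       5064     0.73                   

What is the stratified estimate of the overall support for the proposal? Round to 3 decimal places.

N = 31941 + 5855 + 17872 + 5064 = 60732.
Overall proportion = Σ (Nₕ/N)·p̂ₕ.
Σ Nₕp̂ₕ = 25872.21 + 4625.45 + 6970.08 + 3696.72 = 41164.46.
41164.46 / 60732 = 0.67781... → 0.678.

0.678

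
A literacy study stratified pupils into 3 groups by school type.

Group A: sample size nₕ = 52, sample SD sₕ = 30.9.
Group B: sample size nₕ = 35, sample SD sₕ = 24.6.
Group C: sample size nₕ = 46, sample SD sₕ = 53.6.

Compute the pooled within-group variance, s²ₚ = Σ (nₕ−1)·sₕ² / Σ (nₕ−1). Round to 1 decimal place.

Degrees of freedom: 51 + 34 + 45 = 130.
Σ(nₕ−1)sₕ² = 51·954.81 + 34·605.16 + 45·2872.96 = 198553.95.
s²ₚ = 198553.95 / 130 = 1527.338... → 1527.3.

1527.3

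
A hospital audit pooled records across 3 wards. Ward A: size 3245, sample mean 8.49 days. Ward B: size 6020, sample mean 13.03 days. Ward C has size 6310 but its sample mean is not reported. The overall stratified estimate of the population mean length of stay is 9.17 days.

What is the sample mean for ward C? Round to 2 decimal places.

Σ Nₕx̄ₕ = N·μ, so 6310·x̄_C = 15575·9.17 − (3245·8.49 + 6020·13.03).
= 142822.75 − 105990.65 = 36832.1.
x̄_C = 36832.1 / 6310 = 5.8371... → 5.84.

5.84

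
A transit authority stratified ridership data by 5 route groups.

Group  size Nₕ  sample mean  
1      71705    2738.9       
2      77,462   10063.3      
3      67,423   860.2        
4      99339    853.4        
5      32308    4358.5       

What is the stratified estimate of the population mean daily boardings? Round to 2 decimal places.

N = 348237; weights Wₕ = Nₕ/N = (0.2059, 0.2224, 0.1936, 0.2853, 0.0928).
x̄_st = Σ Wₕ·x̄ₕ = 0.2059·2738.9 + 0.2224·10063.3 + 0.1936·860.2 + 0.2853·853.4 + 0.0928·4358.5 ≈ 3616.8005...
→ 3616.80.

3616.80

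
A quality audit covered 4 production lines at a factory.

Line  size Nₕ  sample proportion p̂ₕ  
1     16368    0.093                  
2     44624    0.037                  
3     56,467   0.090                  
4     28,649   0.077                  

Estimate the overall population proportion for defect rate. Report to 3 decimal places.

Wₕ = Nₕ/N with N = 146108: 0.1120, 0.3054, 0.3865, 0.1961.
p̂_st = 0.1120·0.093 + 0.3054·0.037 + 0.3865·0.090 + 0.1961·0.077 ≈ 0.07160... → 0.072.

0.072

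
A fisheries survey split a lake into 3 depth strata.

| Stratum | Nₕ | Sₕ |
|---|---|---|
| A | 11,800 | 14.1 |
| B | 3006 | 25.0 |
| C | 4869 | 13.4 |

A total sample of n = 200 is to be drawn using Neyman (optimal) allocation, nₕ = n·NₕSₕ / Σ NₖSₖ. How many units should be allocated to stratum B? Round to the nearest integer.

Σ NₕSₕ = 11800·14.1 + 3006·25.0 + 4869·13.4 = 306774.6.
Share for B: 75150/306774.6 = 0.24497.
n_B = 200 × 0.24497 = 48.994... → 49.

49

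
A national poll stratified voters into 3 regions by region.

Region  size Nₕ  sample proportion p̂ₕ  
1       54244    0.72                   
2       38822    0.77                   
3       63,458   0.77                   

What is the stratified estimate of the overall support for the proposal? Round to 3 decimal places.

N = 54244 + 38822 + 63458 = 156524.
Overall proportion = Σ (Nₕ/N)·p̂ₕ.
Σ Nₕp̂ₕ = 39055.68 + 29892.94 + 48862.66 = 117811.28.
117811.28 / 156524 = 0.75267... → 0.753.

0.753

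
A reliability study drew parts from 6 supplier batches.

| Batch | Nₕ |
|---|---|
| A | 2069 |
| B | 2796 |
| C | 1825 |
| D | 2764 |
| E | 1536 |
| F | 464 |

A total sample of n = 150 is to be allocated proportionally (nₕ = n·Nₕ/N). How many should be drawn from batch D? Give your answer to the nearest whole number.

Share of batch D = 2764/11454 = 0.24131.
Allocate 150 × 0.24131 = 36.197... → 36.

36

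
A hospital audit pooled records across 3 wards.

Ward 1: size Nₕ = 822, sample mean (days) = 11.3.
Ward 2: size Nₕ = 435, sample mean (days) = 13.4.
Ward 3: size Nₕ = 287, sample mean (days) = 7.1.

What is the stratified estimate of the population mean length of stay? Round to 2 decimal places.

11.11

N = 1544; weights Wₕ = Nₕ/N = (0.5324, 0.2817, 0.1859).
x̄_st = Σ Wₕ·x̄ₕ = 0.5324·11.3 + 0.2817·13.4 + 0.1859·7.1 ≈ 11.1109...
→ 11.11.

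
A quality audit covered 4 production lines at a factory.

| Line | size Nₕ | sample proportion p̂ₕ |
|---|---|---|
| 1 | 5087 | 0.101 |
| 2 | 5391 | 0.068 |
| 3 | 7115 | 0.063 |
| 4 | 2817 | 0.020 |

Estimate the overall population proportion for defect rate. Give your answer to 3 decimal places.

Wₕ = Nₕ/N with N = 20410: 0.2492, 0.2641, 0.3486, 0.1380.
p̂_st = 0.2492·0.101 + 0.2641·0.068 + 0.3486·0.063 + 0.1380·0.020 ≈ 0.06786... → 0.068.

0.068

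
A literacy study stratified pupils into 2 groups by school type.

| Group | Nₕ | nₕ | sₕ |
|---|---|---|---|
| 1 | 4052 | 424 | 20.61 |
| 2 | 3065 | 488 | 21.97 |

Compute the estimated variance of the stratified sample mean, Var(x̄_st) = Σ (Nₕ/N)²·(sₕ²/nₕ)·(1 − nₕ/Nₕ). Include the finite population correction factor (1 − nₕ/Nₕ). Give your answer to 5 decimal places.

N = 7117. Term for each stratum: Wₕ²sₕ²/nₕ·(1−nₕ/Nₕ).
Var(x̄_st) = 0.29075883 + 0.15423795 = 0.44499678 → 0.44500.

0.44500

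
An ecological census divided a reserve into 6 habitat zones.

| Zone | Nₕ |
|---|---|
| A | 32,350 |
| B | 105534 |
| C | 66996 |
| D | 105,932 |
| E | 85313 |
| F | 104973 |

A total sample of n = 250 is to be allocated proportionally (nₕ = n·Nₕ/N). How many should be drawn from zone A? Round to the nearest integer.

N = 32350 + 105534 + 66996 + 105932 + 85313 + 104973 = 501098.
n_A = 250·32350/501098 = 16.140... → 16.

16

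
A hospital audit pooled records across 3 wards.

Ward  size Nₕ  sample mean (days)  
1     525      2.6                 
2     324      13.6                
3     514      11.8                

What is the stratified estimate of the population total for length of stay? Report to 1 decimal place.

11836.6

1: 525·2.6 = 1365
2: 324·13.6 = 4406.4
3: 514·11.8 = 6065.2
τ̂ = Σ Nₕx̄ₕ = 11836.6.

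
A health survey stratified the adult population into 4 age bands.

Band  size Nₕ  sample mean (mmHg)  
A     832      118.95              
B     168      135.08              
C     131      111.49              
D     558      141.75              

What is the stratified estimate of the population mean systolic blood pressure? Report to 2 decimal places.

127.51

x̄_st = (Σ Nₕx̄ₕ) / (Σ Nₕ) = (832·118.95 + 168·135.08 + 131·111.49 + 558·141.75) / 1689
= 215361.53 / 1689 = 127.5083... → 127.51.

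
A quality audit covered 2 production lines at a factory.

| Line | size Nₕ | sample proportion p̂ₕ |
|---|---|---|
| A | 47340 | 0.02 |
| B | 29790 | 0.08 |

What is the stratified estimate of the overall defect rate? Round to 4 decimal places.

N = 47340 + 29790 = 77130.
Overall proportion = Σ (Nₕ/N)·p̂ₕ.
Σ Nₕp̂ₕ = 946.8 + 2383.2 = 3330.
3330 / 77130 = 0.043174... → 0.0432.

0.0432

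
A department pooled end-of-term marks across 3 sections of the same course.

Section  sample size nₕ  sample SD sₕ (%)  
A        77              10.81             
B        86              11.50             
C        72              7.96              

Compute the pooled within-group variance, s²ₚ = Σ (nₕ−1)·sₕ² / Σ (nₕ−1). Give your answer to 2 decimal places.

106.12

Degrees of freedom: 76 + 85 + 71 = 232.
Σ(nₕ−1)sₕ² = 76·116.8561 + 85·132.25 + 71·63.3616 = 24620.9872.
s²ₚ = 24620.9872 / 232 = 106.1249... → 106.12.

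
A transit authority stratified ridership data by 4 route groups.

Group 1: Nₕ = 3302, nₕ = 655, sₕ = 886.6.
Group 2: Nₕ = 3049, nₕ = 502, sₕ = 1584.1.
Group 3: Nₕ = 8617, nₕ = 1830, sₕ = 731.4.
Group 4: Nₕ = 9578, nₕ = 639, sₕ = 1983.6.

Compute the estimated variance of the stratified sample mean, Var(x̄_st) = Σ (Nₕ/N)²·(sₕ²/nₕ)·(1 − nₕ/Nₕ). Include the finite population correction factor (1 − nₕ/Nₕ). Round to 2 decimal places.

N = 24546. Term for each stratum: Wₕ²sₕ²/nₕ·(1−nₕ/Nₕ).
Var(x̄_st) = 17.40940 + 64.42974 + 28.37470 + 875.00322 = 985.21706 → 985.22.

985.22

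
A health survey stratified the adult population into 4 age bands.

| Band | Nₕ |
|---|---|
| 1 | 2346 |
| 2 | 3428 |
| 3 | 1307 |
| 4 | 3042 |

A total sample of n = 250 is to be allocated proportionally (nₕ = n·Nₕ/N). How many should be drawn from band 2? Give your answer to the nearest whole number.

N = 2346 + 3428 + 1307 + 3042 = 10123.
n_2 = 250·3428/10123 = 84.659... → 85.

85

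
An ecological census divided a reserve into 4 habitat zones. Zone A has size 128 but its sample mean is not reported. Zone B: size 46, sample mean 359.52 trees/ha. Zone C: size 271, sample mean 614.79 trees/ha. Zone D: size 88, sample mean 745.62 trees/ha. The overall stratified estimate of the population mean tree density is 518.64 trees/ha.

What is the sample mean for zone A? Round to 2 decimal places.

Σ Nₕx̄ₕ = N·μ, so 128·x̄_A = 533·518.64 − (46·359.52 + 271·614.79 + 88·745.62).
= 276435.12 − 248760.57 = 27674.55.
x̄_A = 27674.55 / 128 = 216.2074... → 216.21.

216.21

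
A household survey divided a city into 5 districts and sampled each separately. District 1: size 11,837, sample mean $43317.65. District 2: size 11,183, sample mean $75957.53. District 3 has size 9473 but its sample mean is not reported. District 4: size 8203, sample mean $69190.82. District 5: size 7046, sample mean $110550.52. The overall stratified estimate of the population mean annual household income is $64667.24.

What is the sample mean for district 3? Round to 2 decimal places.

39971.29

Σ Nₕx̄ₕ = N·μ, so 9473·x̄_3 = 47742·64667.24 − (11837·43317.65 + 11183·75957.53 + 8203·69190.82 + 7046·110550.52).
= 3087343372.08 − 2708695341.42 = 378648030.66.
x̄_3 = 378648030.66 / 9473 = 39971.2901... → 39971.29.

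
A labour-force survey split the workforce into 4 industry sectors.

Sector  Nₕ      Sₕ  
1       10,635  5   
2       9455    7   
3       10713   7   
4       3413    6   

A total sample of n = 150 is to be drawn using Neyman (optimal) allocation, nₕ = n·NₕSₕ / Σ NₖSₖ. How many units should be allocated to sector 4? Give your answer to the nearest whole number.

14

Σ NₕSₕ = 10635·5 + 9455·7 + 10713·7 + 3413·6 = 214829.
Share for 4: 20478/214829 = 0.09532.
n_4 = 150 × 0.09532 = 14.298... → 14.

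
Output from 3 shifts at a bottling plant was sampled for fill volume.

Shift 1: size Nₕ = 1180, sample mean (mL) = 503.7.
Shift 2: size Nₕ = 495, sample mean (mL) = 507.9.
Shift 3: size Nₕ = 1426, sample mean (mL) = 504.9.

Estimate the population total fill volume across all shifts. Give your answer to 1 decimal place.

1565763.9

1: 1180·503.7 = 594366
2: 495·507.9 = 251410.5
3: 1426·504.9 = 719987.4
τ̂ = Σ Nₕx̄ₕ = 1565763.9.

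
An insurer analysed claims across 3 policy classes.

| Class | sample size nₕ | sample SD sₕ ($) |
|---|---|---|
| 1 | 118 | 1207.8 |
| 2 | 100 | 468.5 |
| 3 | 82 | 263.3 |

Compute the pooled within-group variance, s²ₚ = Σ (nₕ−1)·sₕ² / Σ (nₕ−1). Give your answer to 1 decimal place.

666742.7

Degrees of freedom: 117 + 99 + 81 = 297.
Σ(nₕ−1)sₕ² = 117·1458780.84 + 99·219492.25 + 81·69326.89 = 198022569.12.
s²ₚ = 198022569.12 / 297 = 666742.657... → 666742.7.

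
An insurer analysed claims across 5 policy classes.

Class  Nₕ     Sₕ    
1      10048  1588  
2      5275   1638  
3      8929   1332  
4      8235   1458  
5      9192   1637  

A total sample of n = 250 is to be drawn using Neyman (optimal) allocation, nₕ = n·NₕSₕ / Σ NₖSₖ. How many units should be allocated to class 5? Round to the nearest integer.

59

1: NₕSₕ = 10048·1588 = 15956224
2: NₕSₕ = 5275·1638 = 8640450
3: NₕSₕ = 8929·1332 = 11893428
4: NₕSₕ = 8235·1458 = 12006630
5: NₕSₕ = 9192·1637 = 15047304
Σ NₕSₕ = 63544036.
n_5 = 250·15047304/63544036 = 59.200... → 59.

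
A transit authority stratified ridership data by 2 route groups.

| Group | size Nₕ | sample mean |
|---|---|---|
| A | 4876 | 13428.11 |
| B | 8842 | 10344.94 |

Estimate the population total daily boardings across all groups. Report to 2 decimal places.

156945423.84

Estimate total by summing Nₕ·x̄ₕ over strata.
4876·13428.11 + 8842·10344.94 = 65475464.36 + 91469959.48 = 156945423.84.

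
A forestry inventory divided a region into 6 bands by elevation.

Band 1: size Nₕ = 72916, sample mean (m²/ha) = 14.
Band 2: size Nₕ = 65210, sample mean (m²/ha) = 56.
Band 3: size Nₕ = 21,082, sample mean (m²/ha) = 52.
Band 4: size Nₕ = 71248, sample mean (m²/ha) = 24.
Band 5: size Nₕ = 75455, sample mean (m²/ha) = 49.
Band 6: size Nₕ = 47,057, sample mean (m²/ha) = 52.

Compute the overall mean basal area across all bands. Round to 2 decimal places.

N = 72916 + 65210 + 21082 + 71248 + 75455 + 47057 = 352968.
The stratified mean weights each stratum mean by its population share Nₕ/N.
Σ Nₕx̄ₕ = 72916·14 + 65210·56 + 21082·52 + 71248·24 + 75455·49 + 47057·52 = 1020824 + 3651760 + 1096264 + 1709952 + 3697295 + 2446964 = 13623059.
Divide by N: 13623059 / 352968 = 38.5957... → 38.60.

38.60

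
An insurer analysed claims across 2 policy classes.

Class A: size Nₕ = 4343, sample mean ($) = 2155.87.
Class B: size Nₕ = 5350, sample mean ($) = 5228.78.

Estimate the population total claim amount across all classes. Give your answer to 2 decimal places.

A: 4343·2155.87 = 9362943.41
B: 5350·5228.78 = 27973973
τ̂ = Σ Nₕx̄ₕ = 37336916.41.

37336916.41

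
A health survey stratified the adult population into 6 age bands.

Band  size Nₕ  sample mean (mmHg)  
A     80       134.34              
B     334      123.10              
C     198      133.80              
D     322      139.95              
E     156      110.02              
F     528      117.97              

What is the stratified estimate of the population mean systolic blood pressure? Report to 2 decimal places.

N = 80 + 334 + 198 + 322 + 156 + 528 = 1618.
Weight each subgroup mean by Nₕ/N and sum.
Σ Nₕx̄ₕ = 80·134.34 + 334·123.10 + 198·133.80 + 322·139.95 + 156·110.02 + 528·117.97 = 10747.2 + 41115.4 + 26492.4 + 45063.9 + 17163.12 + 62288.16 = 202870.18.
Divide by N: 202870.18 / 1618 = 125.3833... → 125.38.

125.38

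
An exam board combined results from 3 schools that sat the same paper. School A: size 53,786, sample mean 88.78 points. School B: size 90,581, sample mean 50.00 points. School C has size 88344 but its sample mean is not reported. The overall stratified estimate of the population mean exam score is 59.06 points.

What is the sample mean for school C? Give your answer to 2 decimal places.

N = 53786 + 90581 + 88344 = 232711.
Overall total = μ·N = 59.06·232711 = 13743911.66.
Subtract the known strata: 53786·88.78 + 90581·50.00 = 9304171.08.
Remaining total for school C: 13743911.66 − 9304171.08 = 4439740.58.
Divide by its size: 4439740.58 / 88344 = 50.2551... → 50.26.

50.26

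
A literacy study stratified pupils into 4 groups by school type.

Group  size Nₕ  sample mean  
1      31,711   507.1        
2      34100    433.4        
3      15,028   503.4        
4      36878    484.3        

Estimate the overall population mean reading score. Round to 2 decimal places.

N = 117717; weights Wₕ = Nₕ/N = (0.2694, 0.2897, 0.1277, 0.3133).
x̄_st = Σ Wₕ·x̄ₕ = 0.2694·507.1 + 0.2897·433.4 + 0.1277·503.4 + 0.3133·484.3 ≈ 478.1357...
→ 478.14.

478.14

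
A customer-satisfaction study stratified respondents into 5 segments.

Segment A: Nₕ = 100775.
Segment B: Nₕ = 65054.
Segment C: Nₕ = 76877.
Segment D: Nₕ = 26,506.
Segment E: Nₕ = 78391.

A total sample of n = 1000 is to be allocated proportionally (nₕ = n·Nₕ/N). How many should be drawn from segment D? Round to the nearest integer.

Share of segment D = 26506/347603 = 0.07625.
Allocate 1000 × 0.07625 = 76.254... → 76.

76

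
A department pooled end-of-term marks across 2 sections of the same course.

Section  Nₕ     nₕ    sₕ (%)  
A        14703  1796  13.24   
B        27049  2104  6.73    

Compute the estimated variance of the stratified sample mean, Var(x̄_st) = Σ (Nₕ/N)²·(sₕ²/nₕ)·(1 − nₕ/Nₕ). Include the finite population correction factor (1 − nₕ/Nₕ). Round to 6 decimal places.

N = 41752; Wₕ = Nₕ/N.
section A: (14703/41752)²·13.24²/1796·(1 − 1796/14703) = 0.010625426
section B: (27049/41752)²·6.73²/2104·(1 − 2104/27049) = 0.008332293
Sum = 0.018957719 → 0.018958.

0.018958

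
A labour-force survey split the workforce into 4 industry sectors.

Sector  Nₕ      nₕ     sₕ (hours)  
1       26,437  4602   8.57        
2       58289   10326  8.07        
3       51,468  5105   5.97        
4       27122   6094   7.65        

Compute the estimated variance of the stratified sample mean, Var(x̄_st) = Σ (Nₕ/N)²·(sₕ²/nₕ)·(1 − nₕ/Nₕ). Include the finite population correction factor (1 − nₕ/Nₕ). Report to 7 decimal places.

N = 163316; Wₕ = Nₕ/N.
sector 1: (26437/163316)²·8.57²/4602·(1 − 4602/26437) = 0.0003454005
sector 2: (58289/163316)²·8.07²/10326·(1 − 10326/58289) = 0.0006610745
sector 3: (51468/163316)²·5.97²/5105·(1 − 5105/51468) = 0.0006246033
sector 4: (27122/163316)²·7.65²/6094·(1 − 6094/27122) = 0.0002053443
Sum = 0.0018364226 → 0.0018364.

0.0018364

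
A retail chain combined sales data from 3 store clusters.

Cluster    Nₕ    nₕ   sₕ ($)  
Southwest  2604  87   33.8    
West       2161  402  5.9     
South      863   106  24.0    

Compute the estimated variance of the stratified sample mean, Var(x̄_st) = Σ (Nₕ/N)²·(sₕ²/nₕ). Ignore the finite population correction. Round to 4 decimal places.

N = 5628; Wₕ = Nₕ/N.
cluster Southwest: (2604/5628)²·33.8²/87 = 2.8111753
cluster West: (2161/5628)²·5.9²/402 = 0.0127667
cluster South: (863/5628)²·24.0²/106 = 0.1277703
Sum = 2.9517124 → 2.9517.

2.9517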